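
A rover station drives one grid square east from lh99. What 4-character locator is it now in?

MH09

Longitude square 9; +1 → 10, wraps to 0, carry into field.
Longitude field L = 11; +1 → 12 = M.
The latitude characters are unchanged.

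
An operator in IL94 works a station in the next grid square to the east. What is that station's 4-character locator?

JL04

Longitude square 9; +1 → 10, wraps to 0, carry into field.
Longitude field I = 8; +1 → 9 = J.
The latitude characters are unchanged.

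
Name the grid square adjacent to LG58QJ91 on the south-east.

LG58rj00

Longitude extended square 9; +1 → 10, wraps to 0, carry into subsquare.
Longitude subsquare q = 16; +1 → 17 = r.
Latitude extended square 1; −1 → 0.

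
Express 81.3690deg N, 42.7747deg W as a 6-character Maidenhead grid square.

GR81oi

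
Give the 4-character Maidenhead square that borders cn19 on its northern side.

Latitude square 9; +1 → 10, wraps to 0, carry into field.
Latitude field N = 13; +1 → 14 = O.
The longitude characters are unchanged.

CO10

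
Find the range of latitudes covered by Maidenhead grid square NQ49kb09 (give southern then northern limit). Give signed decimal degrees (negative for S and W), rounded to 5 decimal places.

79.07917, 79.08333

Field N=13, Q=16: +13·20° lon, +16·10° lat → SW at lon 80°, lat 70°.
Square 4, 9: +4·2° lon, +9·1° lat → SW at lon 88°, lat 79°.
Subsquare k=10, b=1: +10·0.0833333° lon, +1·0.0416667° lat → SW at lon 88.8333°, lat 79.0417°.
Extended square 0, 9: +0·0.00833333° lon, +9·0.00416667° lat → SW at lon 88.8333°, lat 79.0792°.
Cell spans 0.00833333° lon × 0.00416667° lat.
south 79.07917, north 79.08333.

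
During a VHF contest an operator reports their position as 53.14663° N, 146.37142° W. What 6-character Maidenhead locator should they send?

BO63td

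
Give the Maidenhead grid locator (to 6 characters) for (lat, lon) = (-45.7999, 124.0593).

PE24ae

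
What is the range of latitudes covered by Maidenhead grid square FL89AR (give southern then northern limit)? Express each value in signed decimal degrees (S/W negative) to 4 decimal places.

29.7083, 29.7500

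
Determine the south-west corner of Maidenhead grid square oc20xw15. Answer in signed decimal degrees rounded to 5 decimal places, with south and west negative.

-69.06250, 105.92500

Field O=14, C=2: +14·20° lon, +2·10° lat → SW at lon 100°, lat -70°.
Square 2, 0: +2·2° lon, +0·1° lat → SW at lon 104°, lat -70°.
Subsquare x=23, w=22: +23·0.0833333° lon, +22·0.0416667° lat → SW at lon 105.917°, lat -69.0833°.
Extended square 1, 5: +1·0.00833333° lon, +5·0.00416667° lat → SW at lon 105.925°, lat -69.0625°.
latitude -69.06250, longitude 105.92500.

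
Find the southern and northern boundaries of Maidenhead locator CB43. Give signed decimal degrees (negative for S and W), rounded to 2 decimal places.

Field C=2, B=1: +2·20° lon, +1·10° lat → SW at lon -140°, lat -80°.
Square 4, 3: +4·2° lon, +3·1° lat → SW at lon -132°, lat -77°.
Cell spans 2° lon × 1° lat.
south -77.00, north -76.00.

-77.00, -76.00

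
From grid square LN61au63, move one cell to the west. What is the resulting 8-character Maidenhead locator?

Longitude extended square 6; −1 → 5.
The latitude characters are unchanged.

LN61au53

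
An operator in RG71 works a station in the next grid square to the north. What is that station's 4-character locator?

RG72

Latitude square 1; +1 → 2.
The longitude characters are unchanged.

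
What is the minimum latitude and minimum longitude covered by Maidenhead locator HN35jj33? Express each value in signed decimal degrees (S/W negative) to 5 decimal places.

45.38750, -33.22500

Field H=7, N=13: +7·20° lon, +13·10° lat → SW at lon -40°, lat 40°.
Square 3, 5: +3·2° lon, +5·1° lat → SW at lon -34°, lat 45°.
Subsquare j=9, j=9: +9·0.0833333° lon, +9·0.0416667° lat → SW at lon -33.25°, lat 45.375°.
Extended square 3, 3: +3·0.00833333° lon, +3·0.00416667° lat → SW at lon -33.225°, lat 45.3875°.
latitude 45.38750, longitude -33.22500.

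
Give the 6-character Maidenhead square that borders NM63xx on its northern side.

NM64xa

Latitude subsquare x = 23; +1 → 24, wraps to 0 = a, carry into square.
Latitude square 3; +1 → 4.
The longitude characters are unchanged.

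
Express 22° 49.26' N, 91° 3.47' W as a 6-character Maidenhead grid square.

EL42lt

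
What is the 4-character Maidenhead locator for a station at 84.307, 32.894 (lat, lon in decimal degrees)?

KR64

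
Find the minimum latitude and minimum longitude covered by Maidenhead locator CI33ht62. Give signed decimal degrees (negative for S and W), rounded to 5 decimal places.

-6.20000, -133.36667

Field C=2, I=8: +2·20° lon, +8·10° lat → SW at lon -140°, lat -10°.
Square 3, 3: +3·2° lon, +3·1° lat → SW at lon -134°, lat -7°.
Subsquare h=7, t=19: +7·0.0833333° lon, +19·0.0416667° lat → SW at lon -133.417°, lat -6.20833°.
Extended square 6, 2: +6·0.00833333° lon, +2·0.00416667° lat → SW at lon -133.367°, lat -6.2°.
latitude -6.20000, longitude -133.36667.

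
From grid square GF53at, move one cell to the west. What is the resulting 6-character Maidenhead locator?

Longitude subsquare a = 0; −1 → -1, wraps to 23 = x, carry into square.
Longitude square 5; −1 → 4.
The latitude characters are unchanged.

GF43xt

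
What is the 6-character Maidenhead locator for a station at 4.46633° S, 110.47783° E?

OI55fm

Add 180° to longitude and 90° to latitude: 290.4778, 85.5337.
Field (20°×10°, letters A–R): lon ⌊290.4778/20⌋ = 14 → O; lat ⌊85.5337/10⌋ = 8 → I.
Square (2°×1°, digits 0–9): lon ⌊10.4778/2⌋ = 5; lat ⌊5.5337/1⌋ = 5.
Subsquare (5′×2.5′, letters a–x): lon ⌊0.4778/0.0833333⌋ = 5 → f; lat ⌊0.5337/0.0416667⌋ = 12 → m.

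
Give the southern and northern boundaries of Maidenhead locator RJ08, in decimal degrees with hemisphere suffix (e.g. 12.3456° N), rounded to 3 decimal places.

8.000° N, 9.000° N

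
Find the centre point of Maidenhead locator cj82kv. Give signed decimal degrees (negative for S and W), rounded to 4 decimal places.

2.8958, -123.1250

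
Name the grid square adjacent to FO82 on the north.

Latitude square 2; +1 → 3.
The longitude characters are unchanged.

FO83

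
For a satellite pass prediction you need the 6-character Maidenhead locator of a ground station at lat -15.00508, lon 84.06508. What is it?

Offset from 180°W / 90°S: lon 264.0651°, lat 74.9949°.
Field: 264.0651/20 → 13 → N, 74.9949/10 → 7 → H; chars NH.
Square: 4.0651/2 → 2, 4.9949/1 → 4; chars 24.
Subsquare: 0.0651/0.0833333 → 0 → a, 0.9949/0.0416667 → 23 → x; chars ax.

NH24ax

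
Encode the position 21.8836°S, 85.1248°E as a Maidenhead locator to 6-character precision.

NG28nc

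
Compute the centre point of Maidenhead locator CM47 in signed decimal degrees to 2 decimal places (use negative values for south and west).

Field C=2, M=12: +2·20° lon, +12·10° lat → SW at lon -140°, lat 30°.
Square 4, 7: +4·2° lon, +7·1° lat → SW at lon -132°, lat 37°.
Cell spans 2° lon × 1° lat. Centre is SW corner plus half of each.
latitude 37.50, longitude -131.00.

37.50, -131.00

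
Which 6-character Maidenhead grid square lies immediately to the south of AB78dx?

Latitude subsquare x = 23; −1 → 22 = w.
The longitude characters are unchanged.

AB78dw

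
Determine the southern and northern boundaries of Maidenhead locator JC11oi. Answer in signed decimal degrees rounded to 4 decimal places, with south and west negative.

-68.6667, -68.6250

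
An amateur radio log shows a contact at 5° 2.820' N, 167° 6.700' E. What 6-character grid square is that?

RJ35nb

Add 180° to longitude and 90° to latitude: 347.1117, 95.0470.
Field: 347.1117/20 → 17 → R, 95.0470/10 → 9 → J; chars RJ.
Square: 7.1117/2 → 3, 5.0470/1 → 5; chars 35.
Subsquare: 1.1117/0.0833333 → 13 → n, 0.0470/0.0416667 → 1 → b; chars nb.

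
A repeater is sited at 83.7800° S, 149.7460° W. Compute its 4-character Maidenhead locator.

BA56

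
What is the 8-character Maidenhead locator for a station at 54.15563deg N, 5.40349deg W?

IO74hd17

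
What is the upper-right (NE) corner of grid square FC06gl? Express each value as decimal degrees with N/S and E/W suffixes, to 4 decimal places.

63.5000° S, 79.4167° W

Field F=5, C=2: +5·20° lon, +2·10° lat → SW at lon -80°, lat -70°.
Square 0, 6: +0·2° lon, +6·1° lat → SW at lon -80°, lat -64°.
Subsquare g=6, l=11: +6·0.0833333° lon, +11·0.0416667° lat → SW at lon -79.5°, lat -63.5417°.
Cell spans 0.0833333° lon × 0.0416667° lat. NE corner is SW corner plus one full cell.
latitude 63.5000° S, longitude 79.4167° W.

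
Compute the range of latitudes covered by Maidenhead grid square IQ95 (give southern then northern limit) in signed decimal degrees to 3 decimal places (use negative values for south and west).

75.000, 76.000

Field I=8, Q=16: +8·20° lon, +16·10° lat → SW at lon -20°, lat 70°.
Square 9, 5: +9·2° lon, +5·1° lat → SW at lon -2°, lat 75°.
Cell spans 2° lon × 1° lat.
south 75.000, north 76.000.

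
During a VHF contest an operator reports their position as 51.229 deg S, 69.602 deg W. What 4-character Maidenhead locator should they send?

Shift to the Maidenhead origin (180°W, 90°S): lon 110.40, lat 38.77.
Field: lon ⌊110.40/20⌋ = 5 → F; lat ⌊38.77/10⌋ = 3 → D.
Square: lon ⌊10.40/2⌋ = 5; lat ⌊8.77/1⌋ = 8.

FD58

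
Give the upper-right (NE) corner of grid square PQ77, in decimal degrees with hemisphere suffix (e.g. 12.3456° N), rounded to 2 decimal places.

78.00° N, 136.00° E

Field P=15, Q=16: +15·20° lon, +16·10° lat → SW at lon 120°, lat 70°.
Square 7, 7: +7·2° lon, +7·1° lat → SW at lon 134°, lat 77°.
Cell spans 2° lon × 1° lat. NE corner is SW corner plus one full cell.
latitude 78.00° N, longitude 136.00° E.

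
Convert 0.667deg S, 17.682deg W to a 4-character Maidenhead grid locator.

II19

Add 180° to longitude and 90° to latitude: 162.32, 89.33.
Field: lon ⌊162.32/20⌋ = 8 → I; lat ⌊89.33/10⌋ = 8 → I.
Square: lon ⌊2.32/2⌋ = 1; lat ⌊9.33/1⌋ = 9.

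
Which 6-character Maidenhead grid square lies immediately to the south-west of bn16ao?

BN06xn

Longitude subsquare a = 0; −1 → -1, wraps to 23 = x, carry into square.
Longitude square 1; −1 → 0.
Latitude subsquare o = 14; −1 → 13 = n.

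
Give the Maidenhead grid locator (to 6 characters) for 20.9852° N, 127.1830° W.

CL60jx

Shift to the Maidenhead origin (180°W, 90°S): lon 52.8170, lat 110.9852.
Field (20°×10°, letters A–R): 52.8170/20 → 2 → C, 110.9852/10 → 11 → L; chars CL.
Square (2°×1°, digits 0–9): 12.8170/2 → 6, 0.9852/1 → 0; chars 60.
Subsquare (5′×2.5′, letters a–x): 0.8170/0.0833333 → 9 → j, 0.9852/0.0416667 → 23 → x; chars jx.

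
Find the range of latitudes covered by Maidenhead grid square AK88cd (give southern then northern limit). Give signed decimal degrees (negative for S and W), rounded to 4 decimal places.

Field A=0, K=10: +0·20° lon, +10·10° lat → SW at lon -180°, lat 10°.
Square 8, 8: +8·2° lon, +8·1° lat → SW at lon -164°, lat 18°.
Subsquare c=2, d=3: +2·0.0833333° lon, +3·0.0416667° lat → SW at lon -163.833°, lat 18.125°.
Cell spans 0.0833333° lon × 0.0416667° lat.
south 18.1250, north 18.1667.

18.1250, 18.1667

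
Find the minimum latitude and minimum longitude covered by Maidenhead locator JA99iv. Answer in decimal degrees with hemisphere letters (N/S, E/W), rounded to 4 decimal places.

80.1250° S, 18.6667° E

Field J=9, A=0: +9·20° lon, +0·10° lat → SW at lon 0°, lat -90°.
Square 9, 9: +9·2° lon, +9·1° lat → SW at lon 18°, lat -81°.
Subsquare i=8, v=21: +8·0.0833333° lon, +21·0.0416667° lat → SW at lon 18.6667°, lat -80.125°.
latitude 80.1250° S, longitude 18.6667° E.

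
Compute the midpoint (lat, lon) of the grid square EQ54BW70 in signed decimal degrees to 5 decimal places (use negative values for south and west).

Field E=4, Q=16: +4·20° lon, +16·10° lat → SW at lon -100°, lat 70°.
Square 5, 4: +5·2° lon, +4·1° lat → SW at lon -90°, lat 74°.
Subsquare b=1, w=22: +1·0.0833333° lon, +22·0.0416667° lat → SW at lon -89.9167°, lat 74.9167°.
Extended square 7, 0: +7·0.00833333° lon, +0·0.00416667° lat → SW at lon -89.8583°, lat 74.9167°.
Cell spans 0.00833333° lon × 0.00416667° lat. Centre is SW corner plus half of each.
latitude 74.91875, longitude -89.85417.

74.91875, -89.85417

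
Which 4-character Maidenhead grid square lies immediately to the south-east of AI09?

AI18

Longitude square 0; +1 → 1.
Latitude square 9; −1 → 8.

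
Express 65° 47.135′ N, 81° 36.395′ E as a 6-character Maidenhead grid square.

Shift to the Maidenhead origin (180°W, 90°S): lon 261.6066, lat 155.7856.
Field (20°×10°, letters A–R): 261.6066/20 → 13 → N, 155.7856/10 → 15 → P; chars NP.
Square (2°×1°, digits 0–9): 1.6066/2 → 0, 5.7856/1 → 5; chars 05.
Subsquare (5′×2.5′, letters a–x): 1.6066/0.0833333 → 19 → t, 0.7856/0.0416667 → 18 → s; chars ts.

NP05ts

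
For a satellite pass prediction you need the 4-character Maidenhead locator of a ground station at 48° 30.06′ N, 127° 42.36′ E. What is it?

PN38

Add 180° to longitude and 90° to latitude: 307.71, 138.50.
Field: lon ⌊307.71/20⌋ = 15 → P; lat ⌊138.50/10⌋ = 13 → N.
Square: lon ⌊7.71/2⌋ = 3; lat ⌊8.50/1⌋ = 8.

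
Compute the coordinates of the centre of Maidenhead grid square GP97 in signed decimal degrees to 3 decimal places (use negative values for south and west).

67.500, -41.000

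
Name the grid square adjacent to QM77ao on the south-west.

Longitude subsquare a = 0; −1 → -1, wraps to 23 = x, carry into square.
Longitude square 7; −1 → 6.
Latitude subsquare o = 14; −1 → 13 = n.

QM67xn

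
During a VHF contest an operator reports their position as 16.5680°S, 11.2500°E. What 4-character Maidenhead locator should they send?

Add 180° to longitude and 90° to latitude: 191.25, 73.43.
Field (20°×10°, letters A–R): lon ⌊191.25/20⌋ = 9 → J; lat ⌊73.43/10⌋ = 7 → H.
Square (2°×1°, digits 0–9): lon ⌊11.25/2⌋ = 5; lat ⌊3.43/1⌋ = 3.

JH53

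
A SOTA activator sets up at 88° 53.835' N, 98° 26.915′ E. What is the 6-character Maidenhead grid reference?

NR98fv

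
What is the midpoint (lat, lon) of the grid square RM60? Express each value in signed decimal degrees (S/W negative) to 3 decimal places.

30.500, 173.000

Field R=17, M=12: +17·20° lon, +12·10° lat → SW at lon 160°, lat 30°.
Square 6, 0: +6·2° lon, +0·1° lat → SW at lon 172°, lat 30°.
Cell spans 2° lon × 1° lat. Centre is SW corner plus half of each.
latitude 30.500, longitude 173.000.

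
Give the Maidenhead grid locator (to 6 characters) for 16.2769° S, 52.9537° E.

LH63lr

Add 180° to longitude and 90° to latitude: 232.9537, 73.7231.
Field: lon ⌊232.9537/20⌋ = 11 → L; lat ⌊73.7231/10⌋ = 7 → H.
Square: lon ⌊12.9537/2⌋ = 6; lat ⌊3.7231/1⌋ = 3.
Subsquare: lon ⌊0.9537/0.0833333⌋ = 11 → l; lat ⌊0.7231/0.0416667⌋ = 17 → r.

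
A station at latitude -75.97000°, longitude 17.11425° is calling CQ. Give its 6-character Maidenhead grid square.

Add 180° to longitude and 90° to latitude: 197.1142, 14.0300.
Field (20°×10°, letters A–R): 197.1142/20 → 9 → J, 14.0300/10 → 1 → B; chars JB.
Square (2°×1°, digits 0–9): 17.1142/2 → 8, 4.0300/1 → 4; chars 84.
Subsquare (5′×2.5′, letters a–x): 1.1142/0.0833333 → 13 → n, 0.0300/0.0416667 → 0 → a; chars na.

JB84na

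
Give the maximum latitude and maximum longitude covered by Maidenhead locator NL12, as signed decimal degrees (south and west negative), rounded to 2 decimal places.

23.00, 84.00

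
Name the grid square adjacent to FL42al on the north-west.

FL32xm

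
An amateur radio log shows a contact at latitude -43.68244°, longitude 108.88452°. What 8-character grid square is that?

OE46kh66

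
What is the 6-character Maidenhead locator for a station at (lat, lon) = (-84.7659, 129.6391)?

PA45tf

Offset from 180°W / 90°S: lon 309.6391°, lat 5.2341°.
Field: lon ⌊309.6391/20⌋ = 15 → P; lat ⌊5.2341/10⌋ = 0 → A.
Square: lon ⌊9.6391/2⌋ = 4; lat ⌊5.2341/1⌋ = 5.
Subsquare: lon ⌊1.6391/0.0833333⌋ = 19 → t; lat ⌊0.2341/0.0416667⌋ = 5 → f.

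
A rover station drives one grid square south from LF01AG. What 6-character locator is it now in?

Latitude subsquare g = 6; −1 → 5 = f.
The longitude characters are unchanged.

LF01af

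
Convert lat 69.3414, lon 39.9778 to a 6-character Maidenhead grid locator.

KP99xi

Add 180° to longitude and 90° to latitude: 219.9778, 159.3414.
Field: 219.9778/20 → 10 → K, 159.3414/10 → 15 → P; chars KP.
Square: 19.9778/2 → 9, 9.3414/1 → 9; chars 99.
Subsquare: 1.9778/0.0833333 → 23 → x, 0.3414/0.0416667 → 8 → i; chars xi.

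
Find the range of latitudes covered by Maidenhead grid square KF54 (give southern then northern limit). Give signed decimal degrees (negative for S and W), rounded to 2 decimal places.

-36.00, -35.00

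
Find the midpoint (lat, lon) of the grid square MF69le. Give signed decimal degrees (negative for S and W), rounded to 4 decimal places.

-30.8125, 72.9583

Field M=12, F=5: +12·20° lon, +5·10° lat → SW at lon 60°, lat -40°.
Square 6, 9: +6·2° lon, +9·1° lat → SW at lon 72°, lat -31°.
Subsquare l=11, e=4: +11·0.0833333° lon, +4·0.0416667° lat → SW at lon 72.9167°, lat -30.8333°.
Cell spans 0.0833333° lon × 0.0416667° lat. Centre is SW corner plus half of each.
latitude -30.8125, longitude 72.9583.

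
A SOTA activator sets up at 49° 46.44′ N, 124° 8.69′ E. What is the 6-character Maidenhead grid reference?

PN29bs

Shift to the Maidenhead origin (180°W, 90°S): lon 304.1448, lat 139.7740.
Field (20°×10°, letters A–R): 304.1448/20 → 15 → P, 139.7740/10 → 13 → N; chars PN.
Square (2°×1°, digits 0–9): 4.1448/2 → 2, 9.7740/1 → 9; chars 29.
Subsquare (5′×2.5′, letters a–x): 0.1448/0.0833333 → 1 → b, 0.7740/0.0416667 → 18 → s; chars bs.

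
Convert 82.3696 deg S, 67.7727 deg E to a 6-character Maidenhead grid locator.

MA37vp

Shift to the Maidenhead origin (180°W, 90°S): lon 247.7727, lat 7.6304.
Field: 247.7727/20 → 12 → M, 7.6304/10 → 0 → A; chars MA.
Square: 7.7727/2 → 3, 7.6304/1 → 7; chars 37.
Subsquare: 1.7727/0.0833333 → 21 → v, 0.6304/0.0416667 → 15 → p; chars vp.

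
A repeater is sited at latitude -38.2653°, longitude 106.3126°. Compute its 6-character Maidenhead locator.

Offset from 180°W / 90°S: lon 286.3126°, lat 51.7347°.
Field: 286.3126/20 → 14 → O, 51.7347/10 → 5 → F; chars OF.
Square: 6.3126/2 → 3, 1.7347/1 → 1; chars 31.
Subsquare: 0.3126/0.0833333 → 3 → d, 0.7347/0.0416667 → 17 → r; chars dr.

OF31dr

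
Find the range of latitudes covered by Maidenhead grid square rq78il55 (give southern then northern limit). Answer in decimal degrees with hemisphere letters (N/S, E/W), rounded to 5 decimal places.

78.47917° N, 78.48333° N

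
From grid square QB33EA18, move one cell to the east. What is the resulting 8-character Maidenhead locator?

QB33ea28

Longitude extended square 1; +1 → 2.
The latitude characters are unchanged.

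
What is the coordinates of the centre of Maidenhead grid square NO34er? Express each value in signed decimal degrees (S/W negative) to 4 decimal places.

54.7292, 86.3750

Field N=13, O=14: +13·20° lon, +14·10° lat → SW at lon 80°, lat 50°.
Square 3, 4: +3·2° lon, +4·1° lat → SW at lon 86°, lat 54°.
Subsquare e=4, r=17: +4·0.0833333° lon, +17·0.0416667° lat → SW at lon 86.3333°, lat 54.7083°.
Cell spans 0.0833333° lon × 0.0416667° lat. Centre is SW corner plus half of each.
latitude 54.7292, longitude 86.3750.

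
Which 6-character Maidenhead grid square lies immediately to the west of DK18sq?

Longitude subsquare s = 18; −1 → 17 = r.
The latitude characters are unchanged.

DK18rq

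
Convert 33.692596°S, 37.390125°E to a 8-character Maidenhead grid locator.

KF86qh63

Add 180° to longitude and 90° to latitude: 217.39013, 56.30740.
Field (20°×10°, letters A–R): 217.39013/20 → 10 → K, 56.30740/10 → 5 → F; chars KF.
Square (2°×1°, digits 0–9): 17.39013/2 → 8, 6.30740/1 → 6; chars 86.
Subsquare (5′×2.5′, letters a–x): 1.39013/0.0833333 → 16 → q, 0.30740/0.0416667 → 7 → h; chars qh.
Extended square (30″×15″, digits 0–9): 0.05679/0.00833333 → 6, 0.01574/0.00416667 → 3; chars 63.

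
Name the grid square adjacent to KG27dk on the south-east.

KG27ej

Longitude subsquare d = 3; +1 → 4 = e.
Latitude subsquare k = 10; −1 → 9 = j.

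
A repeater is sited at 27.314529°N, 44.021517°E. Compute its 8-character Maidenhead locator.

LL27ah25

Offset from 180°W / 90°S: lon 224.02152°, lat 117.31453°.
Field (20°×10°, letters A–R): 224.02152/20 → 11 → L, 117.31453/10 → 11 → L; chars LL.
Square (2°×1°, digits 0–9): 4.02152/2 → 2, 7.31453/1 → 7; chars 27.
Subsquare (5′×2.5′, letters a–x): 0.02152/0.0833333 → 0 → a, 0.31453/0.0416667 → 7 → h; chars ah.
Extended square (30″×15″, digits 0–9): 0.02152/0.00833333 → 2, 0.02286/0.00416667 → 5; chars 25.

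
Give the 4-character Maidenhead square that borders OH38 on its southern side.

Latitude square 8; −1 → 7.
The longitude characters are unchanged.

OH37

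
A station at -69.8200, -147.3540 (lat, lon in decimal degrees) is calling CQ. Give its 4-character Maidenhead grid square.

BC60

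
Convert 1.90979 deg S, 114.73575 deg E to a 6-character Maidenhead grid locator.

Shift to the Maidenhead origin (180°W, 90°S): lon 294.7357, lat 88.0902.
Field: lon ⌊294.7357/20⌋ = 14 → O; lat ⌊88.0902/10⌋ = 8 → I.
Square: lon ⌊14.7357/2⌋ = 7; lat ⌊8.0902/1⌋ = 8.
Subsquare: lon ⌊0.7357/0.0833333⌋ = 8 → i; lat ⌊0.0902/0.0416667⌋ = 2 → c.

OI78ic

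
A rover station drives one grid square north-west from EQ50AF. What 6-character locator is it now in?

EQ40xg

Longitude subsquare a = 0; −1 → -1, wraps to 23 = x, carry into square.
Longitude square 5; −1 → 4.
Latitude subsquare f = 5; +1 → 6 = g.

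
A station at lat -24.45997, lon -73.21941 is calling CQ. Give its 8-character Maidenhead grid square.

Shift to the Maidenhead origin (180°W, 90°S): lon 106.78059, lat 65.54003.
Field: 106.78059/20 → 5 → F, 65.54003/10 → 6 → G; chars FG.
Square: 6.78059/2 → 3, 5.54003/1 → 5; chars 35.
Subsquare: 0.78059/0.0833333 → 9 → j, 0.54003/0.0416667 → 12 → m; chars jm.
Extended square: 0.03059/0.00833333 → 3, 0.04003/0.00416667 → 9; chars 39.

FG35jm39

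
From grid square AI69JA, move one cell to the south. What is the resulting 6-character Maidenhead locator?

AI68jx

Latitude subsquare a = 0; −1 → -1, wraps to 23 = x, carry into square.
Latitude square 9; −1 → 8.
The longitude characters are unchanged.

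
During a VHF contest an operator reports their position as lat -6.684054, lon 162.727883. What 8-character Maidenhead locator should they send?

Offset from 180°W / 90°S: lon 342.72788°, lat 83.31595°.
Field (20°×10°, letters A–R): lon ⌊342.72788/20⌋ = 17 → R; lat ⌊83.31595/10⌋ = 8 → I.
Square (2°×1°, digits 0–9): lon ⌊2.72788/2⌋ = 1; lat ⌊3.31595/1⌋ = 3.
Subsquare (5′×2.5′, letters a–x): lon ⌊0.72788/0.0833333⌋ = 8 → i; lat ⌊0.31595/0.0416667⌋ = 7 → h.
Extended square (30″×15″, digits 0–9): lon ⌊0.06122/0.00833333⌋ = 7; lat ⌊0.02428/0.00416667⌋ = 5.

RI13ih75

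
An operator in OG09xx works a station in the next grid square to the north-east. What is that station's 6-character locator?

OH10aa

Longitude subsquare x = 23; +1 → 24, wraps to 0 = a, carry into square.
Longitude square 0; +1 → 1.
Latitude subsquare x = 23; +1 → 24, wraps to 0 = a, carry into square.
Latitude square 9; +1 → 10, wraps to 0, carry into field.
Latitude field G = 6; +1 → 7 = H.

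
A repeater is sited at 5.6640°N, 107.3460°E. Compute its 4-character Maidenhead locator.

OJ35

Add 180° to longitude and 90° to latitude: 287.35, 95.66.
Field: lon ⌊287.35/20⌋ = 14 → O; lat ⌊95.66/10⌋ = 9 → J.
Square: lon ⌊7.35/2⌋ = 3; lat ⌊5.66/1⌋ = 5.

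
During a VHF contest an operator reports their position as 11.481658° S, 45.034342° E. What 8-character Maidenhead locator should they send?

LH28mm44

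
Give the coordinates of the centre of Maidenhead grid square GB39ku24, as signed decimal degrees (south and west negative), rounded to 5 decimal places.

-70.14792, -53.14583

Field G=6, B=1: +6·20° lon, +1·10° lat → SW at lon -60°, lat -80°.
Square 3, 9: +3·2° lon, +9·1° lat → SW at lon -54°, lat -71°.
Subsquare k=10, u=20: +10·0.0833333° lon, +20·0.0416667° lat → SW at lon -53.1667°, lat -70.1667°.
Extended square 2, 4: +2·0.00833333° lon, +4·0.00416667° lat → SW at lon -53.15°, lat -70.15°.
Cell spans 0.00833333° lon × 0.00416667° lat. Centre is SW corner plus half of each.
latitude -70.14792, longitude -53.14583.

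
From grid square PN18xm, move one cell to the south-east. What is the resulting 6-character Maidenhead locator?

PN28al

Longitude subsquare x = 23; +1 → 24, wraps to 0 = a, carry into square.
Longitude square 1; +1 → 2.
Latitude subsquare m = 12; −1 → 11 = l.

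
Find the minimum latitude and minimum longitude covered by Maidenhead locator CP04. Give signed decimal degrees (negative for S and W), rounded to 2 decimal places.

64.00, -140.00

Field C=2, P=15: +2·20° lon, +15·10° lat → SW at lon -140°, lat 60°.
Square 0, 4: +0·2° lon, +4·1° lat → SW at lon -140°, lat 64°.
latitude 64.00, longitude -140.00.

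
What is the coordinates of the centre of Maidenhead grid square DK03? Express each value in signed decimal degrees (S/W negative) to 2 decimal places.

Field D=3, K=10: +3·20° lon, +10·10° lat → SW at lon -120°, lat 10°.
Square 0, 3: +0·2° lon, +3·1° lat → SW at lon -120°, lat 13°.
Cell spans 2° lon × 1° lat. Centre is SW corner plus half of each.
latitude 13.50, longitude -119.00.

13.50, -119.00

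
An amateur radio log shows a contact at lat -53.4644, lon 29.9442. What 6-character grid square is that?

KD46xm

Shift to the Maidenhead origin (180°W, 90°S): lon 209.9442, lat 36.5356.
Field: lon ⌊209.9442/20⌋ = 10 → K; lat ⌊36.5356/10⌋ = 3 → D.
Square: lon ⌊9.9442/2⌋ = 4; lat ⌊6.5356/1⌋ = 6.
Subsquare: lon ⌊1.9442/0.0833333⌋ = 23 → x; lat ⌊0.5356/0.0416667⌋ = 12 → m.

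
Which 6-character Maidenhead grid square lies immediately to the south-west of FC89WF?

FC89ve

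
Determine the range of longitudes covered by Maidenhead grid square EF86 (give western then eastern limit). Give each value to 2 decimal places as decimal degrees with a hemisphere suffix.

84.00° W, 82.00° W

Field E=4, F=5: +4·20° lon, +5·10° lat → SW at lon -100°, lat -40°.
Square 8, 6: +8·2° lon, +6·1° lat → SW at lon -84°, lat -34°.
Cell spans 2° lon × 1° lat.
west 84.00° W, east 82.00° W.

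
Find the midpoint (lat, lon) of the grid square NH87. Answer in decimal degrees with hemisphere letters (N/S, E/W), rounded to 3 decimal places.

Field N=13, H=7: +13·20° lon, +7·10° lat → SW at lon 80°, lat -20°.
Square 8, 7: +8·2° lon, +7·1° lat → SW at lon 96°, lat -13°.
Cell spans 2° lon × 1° lat. Centre is SW corner plus half of each.
latitude 12.500° S, longitude 97.000° E.

12.500° S, 97.000° E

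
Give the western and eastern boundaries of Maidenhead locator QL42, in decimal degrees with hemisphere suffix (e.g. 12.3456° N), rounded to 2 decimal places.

Field Q=16, L=11: +16·20° lon, +11·10° lat → SW at lon 140°, lat 20°.
Square 4, 2: +4·2° lon, +2·1° lat → SW at lon 148°, lat 22°.
Cell spans 2° lon × 1° lat.
west 148.00° E, east 150.00° E.

148.00° E, 150.00° E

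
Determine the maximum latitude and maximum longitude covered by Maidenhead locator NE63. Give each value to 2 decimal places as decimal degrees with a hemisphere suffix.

46.00° S, 94.00° E

Field N=13, E=4: +13·20° lon, +4·10° lat → SW at lon 80°, lat -50°.
Square 6, 3: +6·2° lon, +3·1° lat → SW at lon 92°, lat -47°.
Cell spans 2° lon × 1° lat. NE corner is SW corner plus one full cell.
latitude 46.00° S, longitude 94.00° E.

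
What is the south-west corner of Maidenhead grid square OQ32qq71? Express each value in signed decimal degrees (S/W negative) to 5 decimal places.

72.67083, 107.39167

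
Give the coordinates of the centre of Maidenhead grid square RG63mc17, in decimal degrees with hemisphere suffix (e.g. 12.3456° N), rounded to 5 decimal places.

26.88542° S, 173.01250° E

Field R=17, G=6: +17·20° lon, +6·10° lat → SW at lon 160°, lat -30°.
Square 6, 3: +6·2° lon, +3·1° lat → SW at lon 172°, lat -27°.
Subsquare m=12, c=2: +12·0.0833333° lon, +2·0.0416667° lat → SW at lon 173°, lat -26.9167°.
Extended square 1, 7: +1·0.00833333° lon, +7·0.00416667° lat → SW at lon 173.008°, lat -26.8875°.
Cell spans 0.00833333° lon × 0.00416667° lat. Centre is SW corner plus half of each.
latitude 26.88542° S, longitude 173.01250° E.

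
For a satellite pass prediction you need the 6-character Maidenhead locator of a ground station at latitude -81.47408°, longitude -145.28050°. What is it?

BA78im

Offset from 180°W / 90°S: lon 34.7195°, lat 8.5259°.
Field: lon ⌊34.7195/20⌋ = 1 → B; lat ⌊8.5259/10⌋ = 0 → A.
Square: lon ⌊14.7195/2⌋ = 7; lat ⌊8.5259/1⌋ = 8.
Subsquare: lon ⌊0.7195/0.0833333⌋ = 8 → i; lat ⌊0.5259/0.0416667⌋ = 12 → m.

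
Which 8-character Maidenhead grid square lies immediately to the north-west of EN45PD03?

Longitude extended square 0; −1 → -1, wraps to 9, carry into subsquare.
Longitude subsquare p = 15; −1 → 14 = o.
Latitude extended square 3; +1 → 4.

EN45od94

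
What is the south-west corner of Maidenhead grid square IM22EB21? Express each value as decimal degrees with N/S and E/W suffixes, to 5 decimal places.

32.04583° N, 15.65000° W

Field I=8, M=12: +8·20° lon, +12·10° lat → SW at lon -20°, lat 30°.
Square 2, 2: +2·2° lon, +2·1° lat → SW at lon -16°, lat 32°.
Subsquare e=4, b=1: +4·0.0833333° lon, +1·0.0416667° lat → SW at lon -15.6667°, lat 32.0417°.
Extended square 2, 1: +2·0.00833333° lon, +1·0.00416667° lat → SW at lon -15.65°, lat 32.0458°.
latitude 32.04583° N, longitude 15.65000° W.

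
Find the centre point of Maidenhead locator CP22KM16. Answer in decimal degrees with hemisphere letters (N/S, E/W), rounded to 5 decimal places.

62.52708° N, 135.15417° W

Field C=2, P=15: +2·20° lon, +15·10° lat → SW at lon -140°, lat 60°.
Square 2, 2: +2·2° lon, +2·1° lat → SW at lon -136°, lat 62°.
Subsquare k=10, m=12: +10·0.0833333° lon, +12·0.0416667° lat → SW at lon -135.167°, lat 62.5°.
Extended square 1, 6: +1·0.00833333° lon, +6·0.00416667° lat → SW at lon -135.158°, lat 62.525°.
Cell spans 0.00833333° lon × 0.00416667° lat. Centre is SW corner plus half of each.
latitude 62.52708° N, longitude 135.15417° W.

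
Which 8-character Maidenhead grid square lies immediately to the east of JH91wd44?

JH91wd54

Longitude extended square 4; +1 → 5.
The latitude characters are unchanged.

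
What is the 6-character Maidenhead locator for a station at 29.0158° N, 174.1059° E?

Add 180° to longitude and 90° to latitude: 354.1059, 119.0158.
Field (20°×10°, letters A–R): lon ⌊354.1059/20⌋ = 17 → R; lat ⌊119.0158/10⌋ = 11 → L.
Square (2°×1°, digits 0–9): lon ⌊14.1059/2⌋ = 7; lat ⌊9.0158/1⌋ = 9.
Subsquare (5′×2.5′, letters a–x): lon ⌊0.1059/0.0833333⌋ = 1 → b; lat ⌊0.0158/0.0416667⌋ = 0 → a.

RL79ba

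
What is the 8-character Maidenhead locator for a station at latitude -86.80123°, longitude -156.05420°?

BA13xe37

Shift to the Maidenhead origin (180°W, 90°S): lon 23.94580, lat 3.19877.
Field: 23.94580/20 → 1 → B, 3.19877/10 → 0 → A; chars BA.
Square: 3.94580/2 → 1, 3.19877/1 → 3; chars 13.
Subsquare: 1.94580/0.0833333 → 23 → x, 0.19877/0.0416667 → 4 → e; chars xe.
Extended square: 0.02913/0.00833333 → 3, 0.03210/0.00416667 → 7; chars 37.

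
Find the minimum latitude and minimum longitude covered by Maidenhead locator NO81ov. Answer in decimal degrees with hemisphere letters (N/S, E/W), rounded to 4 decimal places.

Field N=13, O=14: +13·20° lon, +14·10° lat → SW at lon 80°, lat 50°.
Square 8, 1: +8·2° lon, +1·1° lat → SW at lon 96°, lat 51°.
Subsquare o=14, v=21: +14·0.0833333° lon, +21·0.0416667° lat → SW at lon 97.1667°, lat 51.875°.
latitude 51.8750° N, longitude 97.1667° E.

51.8750° N, 97.1667° E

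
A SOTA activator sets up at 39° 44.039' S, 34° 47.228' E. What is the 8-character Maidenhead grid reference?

Offset from 180°W / 90°S: lon 214.78713°, lat 50.26602°.
Field (20°×10°, letters A–R): 214.78713/20 → 10 → K, 50.26602/10 → 5 → F; chars KF.
Square (2°×1°, digits 0–9): 14.78713/2 → 7, 0.26602/1 → 0; chars 70.
Subsquare (5′×2.5′, letters a–x): 0.78713/0.0833333 → 9 → j, 0.26602/0.0416667 → 6 → g; chars jg.
Extended square (30″×15″, digits 0–9): 0.03713/0.00833333 → 4, 0.01602/0.00416667 → 3; chars 43.

KF70jg43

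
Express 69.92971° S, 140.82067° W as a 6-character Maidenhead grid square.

Add 180° to longitude and 90° to latitude: 39.1793, 20.0703.
Field (20°×10°, letters A–R): lon ⌊39.1793/20⌋ = 1 → B; lat ⌊20.0703/10⌋ = 2 → C.
Square (2°×1°, digits 0–9): lon ⌊19.1793/2⌋ = 9; lat ⌊0.0703/1⌋ = 0.
Subsquare (5′×2.5′, letters a–x): lon ⌊1.1793/0.0833333⌋ = 14 → o; lat ⌊0.0703/0.0416667⌋ = 1 → b.

BC90ob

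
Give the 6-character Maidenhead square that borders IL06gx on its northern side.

IL07ga

Latitude subsquare x = 23; +1 → 24, wraps to 0 = a, carry into square.
Latitude square 6; +1 → 7.
The longitude characters are unchanged.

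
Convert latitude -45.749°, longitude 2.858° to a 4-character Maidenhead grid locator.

Offset from 180°W / 90°S: lon 182.86°, lat 44.25°.
Field: lon ⌊182.86/20⌋ = 9 → J; lat ⌊44.25/10⌋ = 4 → E.
Square: lon ⌊2.86/2⌋ = 1; lat ⌊4.25/1⌋ = 4.

JE14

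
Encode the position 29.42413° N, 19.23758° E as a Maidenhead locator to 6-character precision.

Offset from 180°W / 90°S: lon 199.2376°, lat 119.4241°.
Field: lon ⌊199.2376/20⌋ = 9 → J; lat ⌊119.4241/10⌋ = 11 → L.
Square: lon ⌊19.2376/2⌋ = 9; lat ⌊9.4241/1⌋ = 9.
Subsquare: lon ⌊1.2376/0.0833333⌋ = 14 → o; lat ⌊0.4241/0.0416667⌋ = 10 → k.

JL99ok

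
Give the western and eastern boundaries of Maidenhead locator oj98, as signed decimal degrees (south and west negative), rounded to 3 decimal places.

Field O=14, J=9: +14·20° lon, +9·10° lat → SW at lon 100°, lat 0°.
Square 9, 8: +9·2° lon, +8·1° lat → SW at lon 118°, lat 8°.
Cell spans 2° lon × 1° lat.
west 118.000, east 120.000.

118.000, 120.000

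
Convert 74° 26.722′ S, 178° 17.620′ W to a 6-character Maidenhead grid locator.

AB05un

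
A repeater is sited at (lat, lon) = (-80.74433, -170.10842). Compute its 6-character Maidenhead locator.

AA49wg

Offset from 180°W / 90°S: lon 9.8916°, lat 9.2557°.
Field (20°×10°, letters A–R): lon ⌊9.8916/20⌋ = 0 → A; lat ⌊9.2557/10⌋ = 0 → A.
Square (2°×1°, digits 0–9): lon ⌊9.8916/2⌋ = 4; lat ⌊9.2557/1⌋ = 9.
Subsquare (5′×2.5′, letters a–x): lon ⌊1.8916/0.0833333⌋ = 22 → w; lat ⌊0.2557/0.0416667⌋ = 6 → g.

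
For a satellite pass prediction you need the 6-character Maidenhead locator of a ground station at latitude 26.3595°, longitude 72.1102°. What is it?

ML66bi

Add 180° to longitude and 90° to latitude: 252.1102, 116.3595.
Field: 252.1102/20 → 12 → M, 116.3595/10 → 11 → L; chars ML.
Square: 12.1102/2 → 6, 6.3595/1 → 6; chars 66.
Subsquare: 0.1102/0.0833333 → 1 → b, 0.3595/0.0416667 → 8 → i; chars bi.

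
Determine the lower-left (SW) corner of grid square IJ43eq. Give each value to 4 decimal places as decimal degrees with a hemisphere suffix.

Field I=8, J=9: +8·20° lon, +9·10° lat → SW at lon -20°, lat 0°.
Square 4, 3: +4·2° lon, +3·1° lat → SW at lon -12°, lat 3°.
Subsquare e=4, q=16: +4·0.0833333° lon, +16·0.0416667° lat → SW at lon -11.6667°, lat 3.66667°.
latitude 3.6667° N, longitude 11.6667° W.

3.6667° N, 11.6667° W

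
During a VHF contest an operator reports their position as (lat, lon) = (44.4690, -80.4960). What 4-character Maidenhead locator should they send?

EN94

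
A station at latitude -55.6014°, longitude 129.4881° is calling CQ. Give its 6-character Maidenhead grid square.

PD44rj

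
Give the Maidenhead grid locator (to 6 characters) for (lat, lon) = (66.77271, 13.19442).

JP66os

Shift to the Maidenhead origin (180°W, 90°S): lon 193.1944, lat 156.7727.
Field (20°×10°, letters A–R): lon ⌊193.1944/20⌋ = 9 → J; lat ⌊156.7727/10⌋ = 15 → P.
Square (2°×1°, digits 0–9): lon ⌊13.1944/2⌋ = 6; lat ⌊6.7727/1⌋ = 6.
Subsquare (5′×2.5′, letters a–x): lon ⌊1.1944/0.0833333⌋ = 14 → o; lat ⌊0.7727/0.0416667⌋ = 18 → s.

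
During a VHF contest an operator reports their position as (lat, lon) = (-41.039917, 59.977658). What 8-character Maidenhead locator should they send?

LE98xx70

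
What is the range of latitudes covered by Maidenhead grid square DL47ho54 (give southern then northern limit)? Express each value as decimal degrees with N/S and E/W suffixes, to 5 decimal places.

27.60000° N, 27.60417° N

Field D=3, L=11: +3·20° lon, +11·10° lat → SW at lon -120°, lat 20°.
Square 4, 7: +4·2° lon, +7·1° lat → SW at lon -112°, lat 27°.
Subsquare h=7, o=14: +7·0.0833333° lon, +14·0.0416667° lat → SW at lon -111.417°, lat 27.5833°.
Extended square 5, 4: +5·0.00833333° lon, +4·0.00416667° lat → SW at lon -111.375°, lat 27.6°.
Cell spans 0.00833333° lon × 0.00416667° lat.
south 27.60000° N, north 27.60417° N.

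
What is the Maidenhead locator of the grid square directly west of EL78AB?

EL68xb

Longitude subsquare a = 0; −1 → -1, wraps to 23 = x, carry into square.
Longitude square 7; −1 → 6.
The latitude characters are unchanged.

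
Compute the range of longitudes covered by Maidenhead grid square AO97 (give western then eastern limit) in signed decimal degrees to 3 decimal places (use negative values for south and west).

Field A=0, O=14: +0·20° lon, +14·10° lat → SW at lon -180°, lat 50°.
Square 9, 7: +9·2° lon, +7·1° lat → SW at lon -162°, lat 57°.
Cell spans 2° lon × 1° lat.
west -162.000, east -160.000.

-162.000, -160.000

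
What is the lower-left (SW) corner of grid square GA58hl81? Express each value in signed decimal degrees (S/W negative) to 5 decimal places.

-81.53750, -49.35000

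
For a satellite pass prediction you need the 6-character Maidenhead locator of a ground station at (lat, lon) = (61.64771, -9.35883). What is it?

IP51hp

Shift to the Maidenhead origin (180°W, 90°S): lon 170.6412, lat 151.6477.
Field: 170.6412/20 → 8 → I, 151.6477/10 → 15 → P; chars IP.
Square: 10.6412/2 → 5, 1.6477/1 → 1; chars 51.
Subsquare: 0.6412/0.0833333 → 7 → h, 0.6477/0.0416667 → 15 → p; chars hp.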